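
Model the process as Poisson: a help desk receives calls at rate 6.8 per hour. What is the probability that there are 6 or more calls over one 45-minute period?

Over the interval, μ = 6.8 × 0.75 = 5.1 (a 45-minute period = 0.75 hours).
P(N ≥ 6) = 1 − P(N ≤ 5) = 1 − Σ_{j=0}^{5} e^(−μ) μ^j/j! ≈ 0.4016.

0.4016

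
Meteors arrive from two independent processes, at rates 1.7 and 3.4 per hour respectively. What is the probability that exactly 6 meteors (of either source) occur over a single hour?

Independent Poisson processes superpose: combined rate λ = 1.7 + 3.4 = 5.1 per hour.
So μ = 5.1.
P(N = 6) = e^(−5.1) · 5.1^6/6! ≈ 0.1490.

0.1490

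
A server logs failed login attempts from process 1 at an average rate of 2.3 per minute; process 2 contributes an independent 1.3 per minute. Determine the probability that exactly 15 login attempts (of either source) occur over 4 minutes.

0.1012

Independent Poisson processes superpose: combined rate λ = 2.3 + 1.3 = 3.6 per minute.
Over the interval, μ = 3.6 × 4 = 14.4 (4 minutes).
P(N = 15) = e^(−14.4) · 14.4^15/15! ≈ 0.1012.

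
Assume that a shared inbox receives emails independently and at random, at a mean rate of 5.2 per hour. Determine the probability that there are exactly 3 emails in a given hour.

With mean μ = 5.2 per hour,
P(N = 3) = e^(−μ) μ^3/3! = e^(−5.2) · 5.2^3/6 ≈ 0.1293.

0.1293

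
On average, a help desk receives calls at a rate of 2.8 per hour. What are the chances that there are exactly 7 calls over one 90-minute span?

Over the interval, μ = 2.8 × 1.5 = 4.2 (a 90-minute span = 1.5 hours).
P(N = 7) = e^(−μ) μ^7/7! = e^(−4.2) · 4.2^7/5040 ≈ 0.0686.

0.0686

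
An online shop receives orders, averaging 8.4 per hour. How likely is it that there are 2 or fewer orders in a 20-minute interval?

0.4695

Over the interval, μ = 8.4 × 1/3 = 2.8 (a 20-minute interval = 1/3 hours).
P(N ≤ 2) = Σ_{j=0}^{2} e^(−μ) μ^j/j! ≈ 0.4695.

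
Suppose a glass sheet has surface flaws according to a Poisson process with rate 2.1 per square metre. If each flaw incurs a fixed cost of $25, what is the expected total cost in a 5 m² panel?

$262.5

E[N] = 2.1 × 5 = 10.5 (a 5 m² panel = 5 square metres); E[cost] = 10.5 × $25 = $262.5.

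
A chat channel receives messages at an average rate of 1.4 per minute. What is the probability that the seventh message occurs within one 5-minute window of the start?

0.5503

Over the interval, μ = 1.4 × 5 = 7 (a 5-minute window = 5 minutes).
The seventh arrival falls in the interval iff at least 7 events occur there: P(S_7 ≤ t) = P(N ≥ 7) = 1 − P(N ≤ 6) ≈ 0.5503.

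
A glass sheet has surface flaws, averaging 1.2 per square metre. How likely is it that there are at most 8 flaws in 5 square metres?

0.8472

Over the interval, μ = 1.2 × 5 = 6 (5 square metres).
P(N ≤ 8) = Σ_{j=0}^{8} e^(−μ) μ^j/j! ≈ 0.8472.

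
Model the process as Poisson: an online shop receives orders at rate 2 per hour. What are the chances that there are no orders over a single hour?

With mean μ = 2 per hour,
P(N = 0) = e^(−μ) μ^0/0! = e^(−2) · 2^0/1 ≈ 0.1353.

0.1353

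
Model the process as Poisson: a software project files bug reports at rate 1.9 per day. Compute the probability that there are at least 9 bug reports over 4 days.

0.3518

Over the interval, μ = 1.9 × 4 = 7.6 (4 days).
P(N ≥ 9) = 1 − P(N ≤ 8) = 1 − Σ_{j=0}^{8} e^(−μ) μ^j/j! ≈ 0.3518.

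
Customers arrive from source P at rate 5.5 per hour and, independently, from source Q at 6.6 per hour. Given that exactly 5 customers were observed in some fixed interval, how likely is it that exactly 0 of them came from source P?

0.0483

Given the total, each event is independently from source P with probability p = λ_P/(λ_P+λ_Q) = 5.5/12.1 ≈ 0.4545.
So K ~ Binomial(5, 5.5/12.1): P(K = 0) = C(5,0) · (5.5/12.1)^0 · (6.6/12.1)^5 ≈ 0.0483.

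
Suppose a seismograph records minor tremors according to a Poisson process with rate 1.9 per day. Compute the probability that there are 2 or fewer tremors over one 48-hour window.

0.2689

Over the interval, μ = 1.9 × 2 = 3.8 (a 48-hour window = 2 days).
P(N ≤ 2) = Σ_{j=0}^{2} e^(−μ) μ^j/j! ≈ 0.2689.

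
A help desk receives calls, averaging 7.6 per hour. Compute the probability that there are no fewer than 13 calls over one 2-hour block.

0.7486

Over the interval, μ = 7.6 × 2 = 15.2 (a 2-hour block = 2 hours).
P(N ≥ 13) = 1 − P(N ≤ 12) = 1 − Σ_{j=0}^{12} e^(−μ) μ^j/j! ≈ 0.7486.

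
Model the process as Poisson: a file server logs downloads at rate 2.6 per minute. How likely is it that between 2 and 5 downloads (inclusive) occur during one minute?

With mean μ = 2.6 per minute,
P(2 ≤ N ≤ 5) = Σ_{j=2}^{5} e^(−2.6) · 2.6^j/j! ≈ 0.6836.

0.6836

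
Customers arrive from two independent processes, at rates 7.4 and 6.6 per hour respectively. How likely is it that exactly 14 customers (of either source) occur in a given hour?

0.1060

Independent Poisson processes superpose: combined rate λ = 7.4 + 6.6 = 14 per hour.
So μ = 14.
P(N = 14) = e^(−14) · 14^14/14! ≈ 0.1060.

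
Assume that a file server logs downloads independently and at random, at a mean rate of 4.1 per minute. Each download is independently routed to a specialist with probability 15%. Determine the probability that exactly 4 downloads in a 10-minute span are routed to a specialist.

0.1272

Thinning: the downloads that are routed to a specialist themselves form a Poisson process with rate 0.15 × 4.1 = 0.615 per minute.
Over the interval, μ = 0.615 × 10 = 6.15 (a 10-minute span = 10 minutes).
P(N = 4) = e^(−6.15) · 6.15^4/4! ≈ 0.1272.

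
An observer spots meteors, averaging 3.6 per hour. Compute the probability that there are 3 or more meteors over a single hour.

0.6973

With mean μ = 3.6 per hour,
P(N ≥ 3) = 1 − P(N ≤ 2) = 1 − Σ_{j=0}^{2} e^(−μ) μ^j/j! ≈ 0.6973.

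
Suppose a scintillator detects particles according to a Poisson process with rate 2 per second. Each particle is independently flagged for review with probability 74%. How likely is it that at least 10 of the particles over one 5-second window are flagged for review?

Thinning: the particles that are flagged for review themselves form a Poisson process with rate 0.74 × 2 = 1.48 per second.
Over the interval, μ = 1.48 × 5 = 7.4 (a 5-second window = 5 seconds).
P(N ≥ 10) = 1 − P(N ≤ 9) ≈ 0.2123.

0.2123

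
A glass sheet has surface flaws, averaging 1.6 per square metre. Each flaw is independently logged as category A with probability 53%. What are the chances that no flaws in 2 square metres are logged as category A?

0.1834

Thinning: the flaws that are logged as category A themselves form a Poisson process with rate 0.53 × 1.6 = 0.848 per square metre.
Over the interval, μ = 0.848 × 2 = 1.696 (2 square metres).
P(N = 0) = e^(−1.696) · 1.696^0/0! ≈ 0.1834.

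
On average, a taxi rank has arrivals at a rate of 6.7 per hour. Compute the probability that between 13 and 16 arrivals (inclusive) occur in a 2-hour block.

Over the interval, μ = 6.7 × 2 = 13.4 (a 2-hour block = 2 hours).
P(13 ≤ N ≤ 16) = Σ_{j=13}^{16} e^(−13.4) · 13.4^j/j! ≈ 0.3856.

0.3856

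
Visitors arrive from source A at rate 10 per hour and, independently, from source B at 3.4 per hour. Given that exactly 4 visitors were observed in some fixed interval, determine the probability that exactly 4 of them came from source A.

0.3102

Given the total, each event is independently from source A with probability p = λ_A/(λ_A+λ_B) = 10/13.4 ≈ 0.7463.
So K ~ Binomial(4, 10/13.4): P(K = 4) = C(4,4) · (10/13.4)^4 · (3.4/13.4)^0 ≈ 0.3102.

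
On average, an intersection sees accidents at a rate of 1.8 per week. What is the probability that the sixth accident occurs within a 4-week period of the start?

0.7241

Over the interval, μ = 1.8 × 4 = 7.2 (a 4-week period = 4 weeks).
The sixth arrival falls in the interval iff at least 6 events occur there: P(S_6 ≤ t) = P(N ≥ 6) = 1 − P(N ≤ 5) ≈ 0.7241.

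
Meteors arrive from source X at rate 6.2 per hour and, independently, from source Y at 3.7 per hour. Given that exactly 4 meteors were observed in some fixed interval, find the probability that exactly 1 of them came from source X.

Given the total, each event is independently from source X with probability p = λ_X/(λ_X+λ_Y) = 6.2/9.9 ≈ 0.6263.
So K ~ Binomial(4, 6.2/9.9): P(K = 1) = C(4,1) · (6.2/9.9)^1 · (3.7/9.9)^3 ≈ 0.1308.

0.1308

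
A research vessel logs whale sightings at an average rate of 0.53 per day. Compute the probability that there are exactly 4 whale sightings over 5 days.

Over the interval, μ = 0.53 × 5 = 2.65 (5 days).
P(N = 4) = e^(−μ) μ^4/4! = e^(−2.65) · 2.65^4/24 ≈ 0.1452.

0.1452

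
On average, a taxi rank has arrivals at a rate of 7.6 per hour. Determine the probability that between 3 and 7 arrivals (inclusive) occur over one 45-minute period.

Over the interval, μ = 7.6 × 0.75 = 5.7 (a 45-minute period = 0.75 hours).
P(3 ≤ N ≤ 7) = Σ_{j=3}^{7} e^(−5.7) · 5.7^j/j! ≈ 0.7074.

0.7074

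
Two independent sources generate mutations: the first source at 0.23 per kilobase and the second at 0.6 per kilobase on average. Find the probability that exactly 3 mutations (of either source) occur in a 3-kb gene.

Independent Poisson processes superpose: combined rate λ = 0.23 + 0.6 = 0.83 per kilobase.
Over the interval, μ = 0.83 × 3 = 2.49 (a 3-kb gene = 3 kilobases).
P(N = 3) = e^(−2.49) · 2.49^3/3! ≈ 0.2133.

0.2133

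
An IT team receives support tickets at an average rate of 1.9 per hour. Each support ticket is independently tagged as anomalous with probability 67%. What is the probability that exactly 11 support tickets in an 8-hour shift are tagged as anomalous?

0.1156

Thinning: the support tickets that are tagged as anomalous themselves form a Poisson process with rate 0.67 × 1.9 = 1.273 per hour.
Over the interval, μ = 1.273 × 8 = 10.184 (an 8-hour shift = 8 hours).
P(N = 11) = e^(−10.184) · 10.184^11/11! ≈ 0.1156.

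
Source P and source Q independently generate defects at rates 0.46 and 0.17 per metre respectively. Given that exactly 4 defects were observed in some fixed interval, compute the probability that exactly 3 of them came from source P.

0.4202

Given the total, each event is independently from source P with probability p = λ_P/(λ_P+λ_Q) = 0.46/0.63 ≈ 0.7302.
So K ~ Binomial(4, 0.46/0.63): P(K = 3) = C(4,3) · (0.46/0.63)^3 · (0.17/0.63)^1 ≈ 0.4202.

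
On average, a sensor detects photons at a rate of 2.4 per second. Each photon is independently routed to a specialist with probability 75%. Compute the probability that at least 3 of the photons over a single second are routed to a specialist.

Thinning: the photons that are routed to a specialist themselves form a Poisson process with rate 0.75 × 2.4 = 1.8 per second.
So μ = 1.8.
P(N ≥ 3) = 1 − P(N ≤ 2) ≈ 0.2694.

0.2694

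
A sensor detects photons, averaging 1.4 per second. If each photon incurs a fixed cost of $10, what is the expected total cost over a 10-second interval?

$140

E[N] = 1.4 × 10 = 14 (a 10-second interval = 10 seconds); E[cost] = 14 × $10 = $140.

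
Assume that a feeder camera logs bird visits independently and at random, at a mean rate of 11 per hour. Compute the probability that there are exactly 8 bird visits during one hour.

0.0888

With mean μ = 11 per hour,
P(N = 8) = e^(−μ) μ^8/8! = e^(−11) · 11^8/40320 ≈ 0.0888.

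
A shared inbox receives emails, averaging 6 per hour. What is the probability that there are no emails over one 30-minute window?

Over the interval, μ = 6 × 0.5 = 3 (a 30-minute window = 0.5 hours).
P(N = 0) = e^(−μ) μ^0/0! = e^(−3) · 3^0/1 ≈ 0.0498.

0.0498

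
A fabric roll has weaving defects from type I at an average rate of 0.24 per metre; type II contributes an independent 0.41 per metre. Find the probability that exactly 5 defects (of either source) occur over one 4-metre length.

0.0735

Independent Poisson processes superpose: combined rate λ = 0.24 + 0.41 = 0.65 per metre.
Over the interval, μ = 0.65 × 4 = 2.6 (a 4-metre length = 4 metres).
P(N = 5) = e^(−2.6) · 2.6^5/5! ≈ 0.0735.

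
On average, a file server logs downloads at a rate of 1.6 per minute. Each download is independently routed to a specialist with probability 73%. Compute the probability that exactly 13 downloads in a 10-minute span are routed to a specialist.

0.1023

Thinning: the downloads that are routed to a specialist themselves form a Poisson process with rate 0.73 × 1.6 = 1.168 per minute.
Over the interval, μ = 1.168 × 10 = 11.68 (a 10-minute span = 10 minutes).
P(N = 13) = e^(−11.68) · 11.68^13/13! ≈ 0.1023.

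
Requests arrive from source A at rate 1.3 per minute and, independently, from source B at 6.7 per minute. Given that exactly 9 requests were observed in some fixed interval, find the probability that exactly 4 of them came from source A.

0.0362

Given the total, each event is independently from source A with probability p = λ_A/(λ_A+λ_B) = 1.3/8 = 0.1625.
So K ~ Binomial(9, 1.3/8): P(K = 4) = C(9,4) · (1.3/8)^4 · (6.7/8)^5 ≈ 0.0362.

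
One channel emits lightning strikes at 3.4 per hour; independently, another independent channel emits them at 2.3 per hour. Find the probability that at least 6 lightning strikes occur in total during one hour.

0.5050

Independent Poisson processes superpose: combined rate λ = 3.4 + 2.3 = 5.7 per hour.
So μ = 5.7.
P(N ≥ 6) = 1 − P(N ≤ 5) ≈ 0.5050.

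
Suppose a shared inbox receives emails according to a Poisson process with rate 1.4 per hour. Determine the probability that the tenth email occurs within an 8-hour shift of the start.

Over the interval, μ = 1.4 × 8 = 11.2 (an 8-hour shift = 8 hours).
The tenth arrival falls in the interval iff at least 10 events occur there: P(S_10 ≤ t) = P(N ≥ 10) = 1 − P(N ≤ 9) ≈ 0.6808.

0.6808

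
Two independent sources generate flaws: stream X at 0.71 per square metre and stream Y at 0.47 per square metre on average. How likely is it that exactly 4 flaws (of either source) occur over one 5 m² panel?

Independent Poisson processes superpose: combined rate λ = 0.71 + 0.47 = 1.18 per square metre.
Over the interval, μ = 1.18 × 5 = 5.9 (a 5 m² panel = 5 square metres).
P(N = 4) = e^(−5.9) · 5.9^4/4! ≈ 0.1383.

0.1383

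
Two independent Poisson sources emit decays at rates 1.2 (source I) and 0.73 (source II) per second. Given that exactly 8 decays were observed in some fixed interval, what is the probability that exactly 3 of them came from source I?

0.1042

Given the total, each event is independently from source I with probability p = λ_I/(λ_I+λ_II) = 1.2/1.93 ≈ 0.6218.
So K ~ Binomial(8, 1.2/1.93): P(K = 3) = C(8,3) · (1.2/1.93)^3 · (0.73/1.93)^5 ≈ 0.1042.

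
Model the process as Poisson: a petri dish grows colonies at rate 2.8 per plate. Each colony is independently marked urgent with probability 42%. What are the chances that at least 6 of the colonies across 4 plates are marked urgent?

0.3323

Thinning: the colonies that are marked urgent themselves form a Poisson process with rate 0.42 × 2.8 = 1.176 per plate.
Over the interval, μ = 1.176 × 4 = 4.704 (4 plates).
P(N ≥ 6) = 1 − P(N ≤ 5) ≈ 0.3323.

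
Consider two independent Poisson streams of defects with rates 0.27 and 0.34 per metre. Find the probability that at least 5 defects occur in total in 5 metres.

0.1932

Independent Poisson processes superpose: combined rate λ = 0.27 + 0.34 = 0.61 per metre.
Over the interval, μ = 0.61 × 5 = 3.05 (5 metres).
P(N ≥ 5) = 1 − P(N ≤ 4) ≈ 0.1932.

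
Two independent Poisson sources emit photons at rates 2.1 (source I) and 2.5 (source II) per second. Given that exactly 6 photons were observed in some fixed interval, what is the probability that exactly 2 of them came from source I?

0.2727

Given the total, each event is independently from source I with probability p = λ_I/(λ_I+λ_II) = 2.1/4.6 ≈ 0.4565.
So K ~ Binomial(6, 2.1/4.6): P(K = 2) = C(6,2) · (2.1/4.6)^2 · (2.5/4.6)^4 ≈ 0.2727.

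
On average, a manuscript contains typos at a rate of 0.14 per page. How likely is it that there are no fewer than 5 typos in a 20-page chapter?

0.1523

Over the interval, μ = 0.14 × 20 = 2.8 (a 20-page chapter = 20 pages).
P(N ≥ 5) = 1 − P(N ≤ 4) = 1 − Σ_{j=0}^{4} e^(−μ) μ^j/j! ≈ 0.1523.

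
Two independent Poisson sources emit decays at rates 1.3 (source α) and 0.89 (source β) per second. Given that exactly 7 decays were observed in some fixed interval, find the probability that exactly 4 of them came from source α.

0.2917

Given the total, each event is independently from source α with probability p = λ_α/(λ_α+λ_β) = 1.3/2.19 ≈ 0.5936.
So K ~ Binomial(7, 1.3/2.19): P(K = 4) = C(7,4) · (1.3/2.19)^4 · (0.89/2.19)^3 ≈ 0.2917.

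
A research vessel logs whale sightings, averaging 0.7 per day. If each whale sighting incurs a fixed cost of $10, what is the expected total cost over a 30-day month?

$210

E[N] = 0.7 × 30 = 21 (a 30-day month = 30 days); E[cost] = 21 × $10 = $210.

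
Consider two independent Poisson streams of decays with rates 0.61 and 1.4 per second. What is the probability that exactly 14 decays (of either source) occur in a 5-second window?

0.0531

Independent Poisson processes superpose: combined rate λ = 0.61 + 1.4 = 2.01 per second.
Over the interval, μ = 2.01 × 5 = 10.05 (a 5-second window = 5 seconds).
P(N = 14) = e^(−10.05) · 10.05^14/14! ≈ 0.0531.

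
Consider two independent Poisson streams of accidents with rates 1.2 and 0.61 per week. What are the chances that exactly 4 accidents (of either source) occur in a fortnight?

0.1916

Independent Poisson processes superpose: combined rate λ = 1.2 + 0.61 = 1.81 per week.
Over the interval, μ = 1.81 × 2 = 3.62 (a fortnight = 2 weeks).
P(N = 4) = e^(−3.62) · 3.62^4/4! ≈ 0.1916.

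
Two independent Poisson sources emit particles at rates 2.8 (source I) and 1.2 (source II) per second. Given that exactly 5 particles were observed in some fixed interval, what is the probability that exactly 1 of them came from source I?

0.0284

Given the total, each event is independently from source I with probability p = λ_I/(λ_I+λ_II) = 2.8/4 = 0.7000.
So K ~ Binomial(5, 2.8/4): P(K = 1) = C(5,1) · (2.8/4)^1 · (1.2/4)^4 ≈ 0.0284.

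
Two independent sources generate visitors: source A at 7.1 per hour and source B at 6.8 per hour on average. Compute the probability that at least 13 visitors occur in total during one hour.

0.6316

Independent Poisson processes superpose: combined rate λ = 7.1 + 6.8 = 13.9 per hour.
So μ = 13.9.
P(N ≥ 13) = 1 − P(N ≤ 12) ≈ 0.6316.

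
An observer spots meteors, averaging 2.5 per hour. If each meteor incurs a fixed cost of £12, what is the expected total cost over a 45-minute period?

E[N] = 2.5 × 0.75 = 1.875 (a 45-minute period = 0.75 hours); E[cost] = 1.875 × £12 = £22.5.

£22.5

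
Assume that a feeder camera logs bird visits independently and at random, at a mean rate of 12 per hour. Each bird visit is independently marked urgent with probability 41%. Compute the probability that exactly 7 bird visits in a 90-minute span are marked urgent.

0.1475

Thinning: the bird visits that are marked urgent themselves form a Poisson process with rate 0.41 × 12 = 4.92 per hour.
Over the interval, μ = 4.92 × 1.5 = 7.38 (a 90-minute span = 1.5 hours).
P(N = 7) = e^(−7.38) · 7.38^7/7! ≈ 0.1475.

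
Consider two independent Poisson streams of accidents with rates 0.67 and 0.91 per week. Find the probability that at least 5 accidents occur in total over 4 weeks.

Independent Poisson processes superpose: combined rate λ = 0.67 + 0.91 = 1.58 per week.
Over the interval, μ = 1.58 × 4 = 6.32 (4 weeks).
P(N ≥ 5) = 1 − P(N ≤ 4) ≈ 0.7555.

0.7555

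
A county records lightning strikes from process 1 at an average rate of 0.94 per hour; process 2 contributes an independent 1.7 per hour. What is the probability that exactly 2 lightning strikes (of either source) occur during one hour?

0.2487

Independent Poisson processes superpose: combined rate λ = 0.94 + 1.7 = 2.64 per hour.
So μ = 2.64.
P(N = 2) = e^(−2.64) · 2.64^2/2! ≈ 0.2487.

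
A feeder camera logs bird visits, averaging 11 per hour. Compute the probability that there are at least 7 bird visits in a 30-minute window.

0.3140

Over the interval, μ = 11 × 0.5 = 5.5 (a 30-minute window = 0.5 hours).
P(N ≥ 7) = 1 − P(N ≤ 6) = 1 − Σ_{j=0}^{6} e^(−μ) μ^j/j! ≈ 0.3140.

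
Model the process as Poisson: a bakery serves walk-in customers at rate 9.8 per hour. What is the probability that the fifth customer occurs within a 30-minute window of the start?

0.5418

Over the interval, μ = 9.8 × 0.5 = 4.9 (a 30-minute window = 0.5 hours).
The fifth arrival falls in the interval iff at least 5 events occur there: P(S_5 ≤ t) = P(N ≥ 5) = 1 − P(N ≤ 4) ≈ 0.5418.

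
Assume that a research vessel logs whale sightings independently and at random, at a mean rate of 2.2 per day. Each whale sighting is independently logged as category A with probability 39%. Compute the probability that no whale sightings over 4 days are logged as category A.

0.0323

Thinning: the whale sightings that are logged as category A themselves form a Poisson process with rate 0.39 × 2.2 = 0.858 per day.
Over the interval, μ = 0.858 × 4 = 3.432 (4 days).
P(N = 0) = e^(−3.432) · 3.432^0/0! ≈ 0.0323.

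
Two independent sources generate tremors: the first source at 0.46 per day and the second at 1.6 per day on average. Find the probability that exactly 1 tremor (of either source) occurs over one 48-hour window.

Independent Poisson processes superpose: combined rate λ = 0.46 + 1.6 = 2.06 per day.
Over the interval, μ = 2.06 × 2 = 4.12 (a 48-hour window = 2 days).
P(N = 1) = e^(−4.12) · 4.12^1/1! ≈ 0.0669.

0.0669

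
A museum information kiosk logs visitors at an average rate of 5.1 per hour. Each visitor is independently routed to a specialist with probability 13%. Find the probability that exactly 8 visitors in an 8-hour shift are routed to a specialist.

0.0772

Thinning: the visitors that are routed to a specialist themselves form a Poisson process with rate 0.13 × 5.1 = 0.663 per hour.
Over the interval, μ = 0.663 × 8 = 5.304 (an 8-hour shift = 8 hours).
P(N = 8) = e^(−5.304) · 5.304^8/8! ≈ 0.0772.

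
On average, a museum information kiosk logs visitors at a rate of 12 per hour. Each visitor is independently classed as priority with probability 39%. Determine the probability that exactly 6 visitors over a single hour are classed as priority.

Thinning: the visitors that are classed as priority themselves form a Poisson process with rate 0.39 × 12 = 4.68 per hour.
So μ = 4.68.
P(N = 6) = e^(−4.68) · 4.68^6/6! ≈ 0.1354.

0.1354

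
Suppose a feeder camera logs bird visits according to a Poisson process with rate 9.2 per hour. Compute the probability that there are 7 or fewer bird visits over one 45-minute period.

Over the interval, μ = 9.2 × 0.75 = 6.9 (a 45-minute period = 0.75 hours).
P(N ≤ 7) = Σ_{j=0}^{7} e^(−μ) μ^j/j! ≈ 0.6136.

0.6136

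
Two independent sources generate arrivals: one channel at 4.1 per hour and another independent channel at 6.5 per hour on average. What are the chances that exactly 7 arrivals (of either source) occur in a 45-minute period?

0.1404

Independent Poisson processes superpose: combined rate λ = 4.1 + 6.5 = 10.6 per hour.
Over the interval, μ = 10.6 × 0.75 = 7.95 (a 45-minute period = 0.75 hours).
P(N = 7) = e^(−7.95) · 7.95^7/7! ≈ 0.1404.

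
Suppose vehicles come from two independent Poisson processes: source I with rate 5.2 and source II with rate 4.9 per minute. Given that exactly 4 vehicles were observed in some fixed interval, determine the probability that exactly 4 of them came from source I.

0.0703

Given the total, each event is independently from source I with probability p = λ_I/(λ_I+λ_II) = 5.2/10.1 ≈ 0.5149.
So K ~ Binomial(4, 5.2/10.1): P(K = 4) = C(4,4) · (5.2/10.1)^4 · (4.9/10.1)^0 ≈ 0.0703.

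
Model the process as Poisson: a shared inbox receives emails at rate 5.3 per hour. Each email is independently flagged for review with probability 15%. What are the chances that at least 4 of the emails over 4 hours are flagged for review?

0.3930

Thinning: the emails that are flagged for review themselves form a Poisson process with rate 0.15 × 5.3 = 0.795 per hour.
Over the interval, μ = 0.795 × 4 = 3.18 (4 hours).
P(N ≥ 4) = 1 − P(N ≤ 3) ≈ 0.3930.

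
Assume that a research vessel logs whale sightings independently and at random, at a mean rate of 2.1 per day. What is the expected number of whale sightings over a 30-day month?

63

E[N] = λt = 2.1 × 30 = 63 (a 30-day month = 30 days).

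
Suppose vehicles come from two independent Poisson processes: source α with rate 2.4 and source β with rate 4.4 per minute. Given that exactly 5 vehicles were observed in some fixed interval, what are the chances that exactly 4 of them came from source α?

Given the total, each event is independently from source α with probability p = λ_α/(λ_α+λ_β) = 2.4/6.8 ≈ 0.3529.
So K ~ Binomial(5, 2.4/6.8): P(K = 4) = C(5,4) · (2.4/6.8)^4 · (4.4/6.8)^1 ≈ 0.0502.

0.0502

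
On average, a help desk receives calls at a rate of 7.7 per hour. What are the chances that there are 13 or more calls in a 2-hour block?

Over the interval, μ = 7.7 × 2 = 15.4 (a 2-hour block = 2 hours).
P(N ≥ 13) = 1 − P(N ≤ 12) = 1 − Σ_{j=0}^{12} e^(−μ) μ^j/j! ≈ 0.7642.

0.7642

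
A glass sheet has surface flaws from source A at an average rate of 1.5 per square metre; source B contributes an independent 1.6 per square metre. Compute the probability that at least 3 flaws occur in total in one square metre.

Independent Poisson processes superpose: combined rate λ = 1.5 + 1.6 = 3.1 per square metre.
So μ = 3.1.
P(N ≥ 3) = 1 − P(N ≤ 2) ≈ 0.5988.

0.5988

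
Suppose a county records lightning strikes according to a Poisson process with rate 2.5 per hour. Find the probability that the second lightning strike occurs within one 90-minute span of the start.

Over the interval, μ = 2.5 × 1.5 = 3.75 (a 90-minute span = 1.5 hours).
The second arrival falls in the interval iff at least 2 events occur there: P(S_2 ≤ t) = P(N ≥ 2) = 1 − P(N ≤ 1) ≈ 0.8883.

0.8883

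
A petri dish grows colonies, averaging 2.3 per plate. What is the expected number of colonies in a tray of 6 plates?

E[N] = λt = 2.3 × 6 = 13.8 (a tray of 6 plates = 6 plates).

13.8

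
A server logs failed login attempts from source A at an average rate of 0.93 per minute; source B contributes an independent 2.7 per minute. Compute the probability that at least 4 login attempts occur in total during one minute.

Independent Poisson processes superpose: combined rate λ = 0.93 + 2.7 = 3.63 per minute.
So μ = 3.63.
P(N ≥ 4) = 1 − P(N ≤ 3) ≈ 0.4911.

0.4911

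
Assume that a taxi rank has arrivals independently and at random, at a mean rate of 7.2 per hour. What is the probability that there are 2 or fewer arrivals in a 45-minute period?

Over the interval, μ = 7.2 × 0.75 = 5.4 (a 45-minute period = 0.75 hours).
P(N ≤ 2) = Σ_{j=0}^{2} e^(−μ) μ^j/j! ≈ 0.0948.

0.0948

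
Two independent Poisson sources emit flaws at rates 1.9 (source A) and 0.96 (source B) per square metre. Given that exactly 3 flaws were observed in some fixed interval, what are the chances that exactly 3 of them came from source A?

0.2932

Given the total, each event is independently from source A with probability p = λ_A/(λ_A+λ_B) = 1.9/2.86 ≈ 0.6643.
So K ~ Binomial(3, 1.9/2.86): P(K = 3) = C(3,3) · (1.9/2.86)^3 · (0.96/2.86)^0 ≈ 0.2932.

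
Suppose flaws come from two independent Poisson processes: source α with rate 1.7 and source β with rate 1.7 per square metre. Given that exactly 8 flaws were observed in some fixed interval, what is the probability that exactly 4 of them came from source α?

Given the total, each event is independently from source α with probability p = λ_α/(λ_α+λ_β) = 1.7/3.4 = 0.5000.
So K ~ Binomial(8, 1.7/3.4): P(K = 4) = C(8,4) · (1.7/3.4)^4 · (1.7/3.4)^4 ≈ 0.2734.

0.2734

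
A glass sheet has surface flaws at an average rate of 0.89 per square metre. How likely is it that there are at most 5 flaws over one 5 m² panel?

0.7114

Over the interval, μ = 0.89 × 5 = 4.45 (a 5 m² panel = 5 square metres).
P(N ≤ 5) = Σ_{j=0}^{5} e^(−μ) μ^j/j! ≈ 0.7114.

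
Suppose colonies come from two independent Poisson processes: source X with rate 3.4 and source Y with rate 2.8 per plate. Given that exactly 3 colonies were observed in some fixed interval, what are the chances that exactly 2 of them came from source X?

Given the total, each event is independently from source X with probability p = λ_X/(λ_X+λ_Y) = 3.4/6.2 ≈ 0.5484.
So K ~ Binomial(3, 3.4/6.2): P(K = 2) = C(3,2) · (3.4/6.2)^2 · (2.8/6.2)^1 ≈ 0.4074.

0.4074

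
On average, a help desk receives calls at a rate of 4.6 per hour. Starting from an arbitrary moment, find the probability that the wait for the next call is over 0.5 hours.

0.1003

The wait for the next event is exponential with rate λ = 4.6 per hour.
P(T > 0.5) = e^(−λt) = e^(−4.6 × 0.5) = e^(−2.3) ≈ 0.1003.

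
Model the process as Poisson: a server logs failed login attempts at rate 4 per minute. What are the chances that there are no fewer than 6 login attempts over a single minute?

0.2149

With mean μ = 4 per minute,
P(N ≥ 6) = 1 − P(N ≤ 5) = 1 − Σ_{j=0}^{5} e^(−μ) μ^j/j! ≈ 0.2149.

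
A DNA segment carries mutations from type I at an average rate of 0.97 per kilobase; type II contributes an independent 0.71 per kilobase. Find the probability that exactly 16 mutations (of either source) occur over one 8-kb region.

0.0789

Independent Poisson processes superpose: combined rate λ = 0.97 + 0.71 = 1.68 per kilobase.
Over the interval, μ = 1.68 × 8 = 13.44 (an 8-kb region = 8 kilobases).
P(N = 16) = e^(−13.44) · 13.44^16/16! ≈ 0.0789.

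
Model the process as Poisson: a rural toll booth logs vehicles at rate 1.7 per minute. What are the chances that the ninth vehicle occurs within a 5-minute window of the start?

0.4769

Over the interval, μ = 1.7 × 5 = 8.5 (a 5-minute window = 5 minutes).
The ninth arrival falls in the interval iff at least 9 events occur there: P(S_9 ≤ t) = P(N ≥ 9) = 1 − P(N ≤ 8) ≈ 0.4769.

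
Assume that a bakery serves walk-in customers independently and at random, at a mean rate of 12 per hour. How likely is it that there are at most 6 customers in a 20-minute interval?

0.8893

Over the interval, μ = 12 × 1/3 = 4 (a 20-minute interval = 1/3 hours).
P(N ≤ 6) = Σ_{j=0}^{6} e^(−μ) μ^j/j! ≈ 0.8893.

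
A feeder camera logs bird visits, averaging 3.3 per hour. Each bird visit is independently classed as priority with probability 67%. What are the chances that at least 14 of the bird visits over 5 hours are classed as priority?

Thinning: the bird visits that are classed as priority themselves form a Poisson process with rate 0.67 × 3.3 = 2.211 per hour.
Over the interval, μ = 2.211 × 5 = 11.055 (5 hours).
P(N ≥ 14) = 1 − P(N ≤ 13) ≈ 0.2238.

0.2238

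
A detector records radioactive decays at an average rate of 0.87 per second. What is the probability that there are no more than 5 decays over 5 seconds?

Over the interval, μ = 0.87 × 5 = 4.35 (5 seconds).
P(N ≤ 5) = Σ_{j=0}^{5} e^(−μ) μ^j/j! ≈ 0.7283.

0.7283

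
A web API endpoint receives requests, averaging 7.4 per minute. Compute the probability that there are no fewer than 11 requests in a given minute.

With mean μ = 7.4 per minute,
P(N ≥ 11) = 1 − P(N ≤ 10) = 1 − Σ_{j=0}^{10} e^(−μ) μ^j/j! ≈ 0.1293.

0.1293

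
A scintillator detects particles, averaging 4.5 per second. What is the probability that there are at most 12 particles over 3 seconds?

Over the interval, μ = 4.5 × 3 = 13.5 (3 seconds).
P(N ≤ 12) = Σ_{j=0}^{12} e^(−μ) μ^j/j! ≈ 0.4093.

0.4093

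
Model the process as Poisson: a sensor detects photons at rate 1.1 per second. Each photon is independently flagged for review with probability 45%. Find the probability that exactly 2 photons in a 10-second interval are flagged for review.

0.0868

Thinning: the photons that are flagged for review themselves form a Poisson process with rate 0.45 × 1.1 = 0.495 per second.
Over the interval, μ = 0.495 × 10 = 4.95 (a 10-second interval = 10 seconds).
P(N = 2) = e^(−4.95) · 4.95^2/2! ≈ 0.0868.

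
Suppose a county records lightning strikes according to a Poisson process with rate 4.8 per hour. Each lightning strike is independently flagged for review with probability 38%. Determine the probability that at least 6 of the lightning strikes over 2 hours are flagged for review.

Thinning: the lightning strikes that are flagged for review themselves form a Poisson process with rate 0.38 × 4.8 = 1.824 per hour.
Over the interval, μ = 1.824 × 2 = 3.648 (2 hours).
P(N ≥ 6) = 1 − P(N ≤ 5) ≈ 0.1626.

0.1626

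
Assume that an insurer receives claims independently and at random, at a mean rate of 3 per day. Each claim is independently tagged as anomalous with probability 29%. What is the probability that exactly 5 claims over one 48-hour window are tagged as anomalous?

Thinning: the claims that are tagged as anomalous themselves form a Poisson process with rate 0.29 × 3 = 0.87 per day.
Over the interval, μ = 0.87 × 2 = 1.74 (a 48-hour window = 2 days).
P(N = 5) = e^(−1.74) · 1.74^5/5! ≈ 0.0233.

0.0233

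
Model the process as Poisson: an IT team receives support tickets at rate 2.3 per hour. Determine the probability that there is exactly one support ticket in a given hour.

0.2306

With mean μ = 2.3 per hour,
P(N = 1) = e^(−μ) μ^1/1! = e^(−2.3) · 2.3^1/1 ≈ 0.2306.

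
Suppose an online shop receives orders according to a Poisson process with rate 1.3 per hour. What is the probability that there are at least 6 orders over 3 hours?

Over the interval, μ = 1.3 × 3 = 3.9 (3 hours).
P(N ≥ 6) = 1 − P(N ≤ 5) = 1 − Σ_{j=0}^{5} e^(−μ) μ^j/j! ≈ 0.1994.

0.1994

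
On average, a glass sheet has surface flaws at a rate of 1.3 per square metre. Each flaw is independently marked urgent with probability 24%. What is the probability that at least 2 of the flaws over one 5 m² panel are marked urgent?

0.4621

Thinning: the flaws that are marked urgent themselves form a Poisson process with rate 0.24 × 1.3 = 0.312 per square metre.
Over the interval, μ = 0.312 × 5 = 1.56 (a 5 m² panel = 5 square metres).
P(N ≥ 2) = 1 − P(N ≤ 1) ≈ 0.4621.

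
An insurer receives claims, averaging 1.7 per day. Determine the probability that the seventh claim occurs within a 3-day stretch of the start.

Over the interval, μ = 1.7 × 3 = 5.1 (a 3-day stretch = 3 days).
The seventh arrival falls in the interval iff at least 7 events occur there: P(S_7 ≤ t) = P(N ≥ 7) = 1 − P(N ≤ 6) ≈ 0.2526.

0.2526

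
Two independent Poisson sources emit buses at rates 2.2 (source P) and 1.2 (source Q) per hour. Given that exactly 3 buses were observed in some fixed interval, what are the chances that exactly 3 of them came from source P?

Given the total, each event is independently from source P with probability p = λ_P/(λ_P+λ_Q) = 2.2/3.4 ≈ 0.6471.
So K ~ Binomial(3, 2.2/3.4): P(K = 3) = C(3,3) · (2.2/3.4)^3 · (1.2/3.4)^0 ≈ 0.2709.

0.2709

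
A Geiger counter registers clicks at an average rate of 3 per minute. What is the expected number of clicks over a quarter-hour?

E[N] = λt = 3 × 15 = 45 (a quarter-hour = 15 minutes).

45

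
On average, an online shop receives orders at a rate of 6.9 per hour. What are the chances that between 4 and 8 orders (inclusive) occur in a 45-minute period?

0.6786

Over the interval, μ = 6.9 × 0.75 = 5.175 (a 45-minute period = 0.75 hours).
P(4 ≤ N ≤ 8) = Σ_{j=4}^{8} e^(−5.175) · 5.175^j/j! ≈ 0.6786.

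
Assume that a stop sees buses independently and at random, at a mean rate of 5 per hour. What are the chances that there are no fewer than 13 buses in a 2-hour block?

0.2084

Over the interval, μ = 5 × 2 = 10 (a 2-hour block = 2 hours).
P(N ≥ 13) = 1 − P(N ≤ 12) = 1 − Σ_{j=0}^{12} e^(−μ) μ^j/j! ≈ 0.2084.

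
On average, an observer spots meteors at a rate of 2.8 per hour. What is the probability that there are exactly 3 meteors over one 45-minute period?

0.1890

Over the interval, μ = 2.8 × 0.75 = 2.1 (a 45-minute period = 0.75 hours).
P(N = 3) = e^(−μ) μ^3/3! = e^(−2.1) · 2.1^3/6 ≈ 0.1890.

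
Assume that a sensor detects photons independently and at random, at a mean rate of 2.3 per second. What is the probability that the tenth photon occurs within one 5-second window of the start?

Over the interval, μ = 2.3 × 5 = 11.5 (a 5-second window = 5 seconds).
The tenth arrival falls in the interval iff at least 10 events occur there: P(S_10 ≤ t) = P(N ≥ 10) = 1 − P(N ≤ 9) ≈ 0.7112.

0.7112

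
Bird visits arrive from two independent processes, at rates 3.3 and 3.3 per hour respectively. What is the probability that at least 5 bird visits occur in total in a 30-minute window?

0.2374

Independent Poisson processes superpose: combined rate λ = 3.3 + 3.3 = 6.6 per hour.
Over the interval, μ = 6.6 × 0.5 = 3.3 (a 30-minute window = 0.5 hours).
P(N ≥ 5) = 1 − P(N ≤ 4) ≈ 0.2374.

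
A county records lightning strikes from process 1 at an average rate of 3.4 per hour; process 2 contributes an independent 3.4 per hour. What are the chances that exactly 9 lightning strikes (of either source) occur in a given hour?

0.0954

Independent Poisson processes superpose: combined rate λ = 3.4 + 3.4 = 6.8 per hour.
So μ = 6.8.
P(N = 9) = e^(−6.8) · 6.8^9/9! ≈ 0.0954.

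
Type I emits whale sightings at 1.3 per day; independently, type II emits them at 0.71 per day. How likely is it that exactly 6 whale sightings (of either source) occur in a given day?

Independent Poisson processes superpose: combined rate λ = 1.3 + 0.71 = 2.01 per day.
So μ = 2.01.
P(N = 6) = e^(−2.01) · 2.01^6/6! ≈ 0.0123.

0.0123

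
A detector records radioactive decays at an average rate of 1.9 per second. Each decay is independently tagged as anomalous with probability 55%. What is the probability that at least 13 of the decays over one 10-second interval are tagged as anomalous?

0.2529

Thinning: the decays that are tagged as anomalous themselves form a Poisson process with rate 0.55 × 1.9 = 1.045 per second.
Over the interval, μ = 1.045 × 10 = 10.45 (a 10-second interval = 10 seconds).
P(N ≥ 13) = 1 − P(N ≤ 12) ≈ 0.2529.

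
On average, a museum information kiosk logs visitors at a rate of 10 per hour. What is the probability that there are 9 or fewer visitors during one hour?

0.4579

With mean μ = 10 per hour,
P(N ≤ 9) = Σ_{j=0}^{9} e^(−μ) μ^j/j! ≈ 0.4579.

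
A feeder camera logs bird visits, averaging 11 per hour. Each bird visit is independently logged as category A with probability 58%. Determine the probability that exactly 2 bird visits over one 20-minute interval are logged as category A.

0.2696

Thinning: the bird visits that are logged as category A themselves form a Poisson process with rate 0.58 × 11 = 6.38 per hour.
Over the interval, μ = 6.38 × 1/3 ≈ 2.12667 (a 20-minute interval = 1/3 hours).
P(N = 2) = e^(−2.12667) · 2.12667^2/2! ≈ 0.2696.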